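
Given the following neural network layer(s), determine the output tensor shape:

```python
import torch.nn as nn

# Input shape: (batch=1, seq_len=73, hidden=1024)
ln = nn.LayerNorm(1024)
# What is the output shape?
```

Input: (1, 73, 1024) -> Output: (1, 73, 1024)

Answer: (1, 73, 1024)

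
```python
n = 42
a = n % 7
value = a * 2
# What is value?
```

Trace:
`n = 42` → n = 42
`a = n % 7` → a = 0
`value = a * 2` → value = 0
So value = 0

Answer: 0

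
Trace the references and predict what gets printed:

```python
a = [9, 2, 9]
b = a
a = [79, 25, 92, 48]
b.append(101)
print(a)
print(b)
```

Key concept: rebinding vs mutation: a is rebound to a new list, b still points at the original.
Step by step:
`a = [9, 2, 9]` → a = [9, 2, 9]
`b = a` → b = [9, 2, 9] (same object as a)
`a = [79, 25, 92, 48]` → a = [79, 25, 92, 48]
`b.append(101)` → b = [9, 2, 9, 101]
`print(a)` → prints [79, 25, 92, 48]
`print(b)` → prints [9, 2, 9, 101]

Answer:
[79, 25, 92, 48]
[9, 2, 9, 101]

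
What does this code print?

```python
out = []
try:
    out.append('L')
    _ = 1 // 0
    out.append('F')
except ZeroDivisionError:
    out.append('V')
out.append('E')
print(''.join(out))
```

Execution trace: 'L' (try body) → 'V' (except ZeroDivisionError) → 'E' (after the try/except). Output: LVE

Answer: LVE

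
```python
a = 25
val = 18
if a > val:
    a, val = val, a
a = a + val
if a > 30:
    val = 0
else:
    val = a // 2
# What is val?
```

Trace:
`a = 25` → a = 25
`val = 18` → val = 18
`if a > val: ...` → a > val is True → a = 18; val = 25
`a = a + val` → a = 43
`if a > 30: ...` → a > 30 is True → val = 0
So val = 0

Answer: 0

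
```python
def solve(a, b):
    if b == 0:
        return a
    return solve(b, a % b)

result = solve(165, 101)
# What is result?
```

solve(165, 101) -> solve(101, 64) -> solve(64, 37) -> solve(37, 27) -> solve(27, 10) -> solve(10, 7) -> solve(7, 3) -> solve(3, 1) -> solve(1, 0) -> 1

Answer: 1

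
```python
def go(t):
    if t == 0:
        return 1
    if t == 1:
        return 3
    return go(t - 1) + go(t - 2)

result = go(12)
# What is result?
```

Build up from base cases: go(0)=1, go(1)=3, go(2)=4, go(3)=7, go(4)=11, go(5)=18, go(6)=29, ..., go(12)=521

Answer: 521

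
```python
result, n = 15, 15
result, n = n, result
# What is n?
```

Trace:
`result, n = 15, 15` → result = 15; n = 15
`result, n = n, result` → result = 15; n = 15
So n = 15

Answer: 15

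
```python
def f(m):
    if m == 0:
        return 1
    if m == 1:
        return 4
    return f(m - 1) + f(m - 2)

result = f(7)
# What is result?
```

Build up from base cases: f(0)=1, f(1)=4, f(2)=5, f(3)=9, f(4)=14, f(5)=23, f(6)=37, ..., f(7)=60

Answer: 60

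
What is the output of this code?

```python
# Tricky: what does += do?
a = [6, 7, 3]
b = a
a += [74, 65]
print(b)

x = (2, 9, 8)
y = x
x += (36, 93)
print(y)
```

Key concept: += behavior differs for mutable vs immutable.
Step by step:
`a = [6, 7, 3]` → a = [6, 7, 3]
`b = a` → b = [6, 7, 3] (same object as a)
`a += [74, 65]` → a = [6, 7, 3, 74, 65] (same object as b); b = [6, 7, 3, 74, 65] (same object as a)
`print(b)` → prints [6, 7, 3, 74, 65]
`x = (2, 9, 8)` → x = (2, 9, 8)
`y = x` → y = (2, 9, 8)
`x += (36, 93)` → x = (2, 9, 8, 36, 93)
`print(y)` → prints (2, 9, 8)

Answer:
[6, 7, 3, 74, 65]
(2, 9, 8)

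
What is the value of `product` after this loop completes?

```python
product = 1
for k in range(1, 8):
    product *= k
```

7! = 5040
`product` takes the values: 1 → 2 → 6 → 24 → 120 → 720 → 5040

Answer: 5040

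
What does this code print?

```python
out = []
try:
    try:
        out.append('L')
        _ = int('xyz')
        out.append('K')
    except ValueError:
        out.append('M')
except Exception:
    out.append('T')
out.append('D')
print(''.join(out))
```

Execution trace: 'L' (inner try body) → 'M' (inner except ValueError) → 'D' (after the try/except). Output: LMD

Answer: LMD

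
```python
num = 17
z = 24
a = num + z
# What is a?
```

Trace:
`num = 17` → num = 17
`z = 24` → z = 24
`a = num + z` → a = 41
So a = 41

Answer: 41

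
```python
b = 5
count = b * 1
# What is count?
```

Trace:
`b = 5` → b = 5
`count = b * 1` → count = 5
So count = 5

Answer: 5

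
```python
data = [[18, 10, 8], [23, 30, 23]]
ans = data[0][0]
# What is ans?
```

Trace:
`data = [[18, 10, 8], [23, 30, 23]]` → data = [[18, 10, 8], [23, 30, 23]]
`ans = data[0][0]` → ans = 18
So ans = 18

Answer: 18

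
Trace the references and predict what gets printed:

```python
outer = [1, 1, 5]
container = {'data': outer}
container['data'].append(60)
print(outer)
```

Key concept: dict holds reference to list.
Step by step:
`outer = [1, 1, 5]` → outer = [1, 1, 5]
`container = {'data': outer}` → container = {'data': [1, 1, 5]}
`container['data'].append(60)` → outer = [1, 1, 5, 60]; container = {'data': [1, 1, 5, 60]}
`print(outer)` → prints [1, 1, 5, 60]

Answer: [1, 1, 5, 60]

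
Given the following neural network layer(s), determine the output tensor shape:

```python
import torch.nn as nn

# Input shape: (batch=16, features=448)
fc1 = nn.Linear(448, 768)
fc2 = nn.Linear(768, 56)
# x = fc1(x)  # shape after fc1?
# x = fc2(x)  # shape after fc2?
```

Input: (16, 448) -> after fc1: (16, 768) -> Output: (16, 56)

Answer: (16, 56)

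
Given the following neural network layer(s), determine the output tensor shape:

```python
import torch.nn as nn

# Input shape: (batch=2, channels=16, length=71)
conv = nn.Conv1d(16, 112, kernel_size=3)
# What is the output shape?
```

Input: (2, 16, 71) -> Output: (2, 112, 69)

Answer: (2, 112, 69)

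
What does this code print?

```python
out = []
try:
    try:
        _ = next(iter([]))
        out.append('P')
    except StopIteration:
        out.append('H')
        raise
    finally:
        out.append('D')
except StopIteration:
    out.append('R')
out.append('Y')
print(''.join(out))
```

Execution trace: 'H' (inner except StopIteration) → 'D' (inner finally) → 'R' (outer except StopIteration) → 'Y' (after the try/except). Output: HDRY

Answer: HDRY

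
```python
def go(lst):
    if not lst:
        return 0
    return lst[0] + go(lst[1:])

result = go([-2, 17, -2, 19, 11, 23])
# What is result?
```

(-2) + 17 + (-2) + 19 + 11 + 23 + 0 = 66

Answer: 66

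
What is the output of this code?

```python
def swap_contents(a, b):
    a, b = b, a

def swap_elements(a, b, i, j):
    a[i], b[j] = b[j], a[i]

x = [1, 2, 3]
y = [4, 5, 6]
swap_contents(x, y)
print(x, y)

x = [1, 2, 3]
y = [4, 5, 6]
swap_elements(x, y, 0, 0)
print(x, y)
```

Key concept: parameter rebinding vs mutation.
Step by step:
`x = [1, 2, 3]` → x = [1, 2, 3]
`y = [4, 5, 6]` → y = [4, 5, 6]
`swap_contents(x, y)` → no visible change to tracked variables
`print(x, y)` → prints [1, 2, 3] [4, 5, 6]
`x = [1, 2, 3]` → x = [1, 2, 3]
`y = [4, 5, 6]` → y = [4, 5, 6]
`swap_elements(x, y, 0, 0)` → x = [4, 2, 3]; y = [1, 5, 6]
`print(x, y)` → prints [4, 2, 3] [1, 5, 6]

Answer:
[1, 2, 3] [4, 5, 6]
[4, 2, 3] [1, 5, 6]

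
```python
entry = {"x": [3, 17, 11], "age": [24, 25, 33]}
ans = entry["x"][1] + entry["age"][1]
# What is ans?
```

Trace:
`entry = {"x": [3, 17, 11], "age": [24, 25, 33]}` → entry = {'x': [3, 17, 11], 'age': [24, 25, 33]}
`ans = entry["x"][1] + entry["age"][1]` → ans = 42
So ans = 42

Answer: 42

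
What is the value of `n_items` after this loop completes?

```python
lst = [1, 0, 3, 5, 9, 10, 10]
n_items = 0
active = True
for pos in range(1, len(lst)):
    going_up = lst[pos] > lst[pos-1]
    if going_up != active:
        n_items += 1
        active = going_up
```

Count direction changes in [1, 0, 3, 5, 9, 10, 10]
`n_items` takes the values: 0 → 1 → 2 → 3

Answer: 3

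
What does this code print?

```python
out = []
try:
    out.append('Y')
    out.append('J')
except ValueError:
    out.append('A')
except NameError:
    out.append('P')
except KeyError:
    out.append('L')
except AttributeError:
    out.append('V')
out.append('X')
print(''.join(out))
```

Execution trace: 'Y' (try body) → 'J' (try body, no exception) → 'X' (after the try/except). Output: YJX

Answer: YJX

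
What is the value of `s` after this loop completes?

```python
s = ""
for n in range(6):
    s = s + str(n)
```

Concatenate digits 0 to 5
`s` takes the values: "" → "0" → "01" → "012" → "0123" → "01234" → "012345"

Answer: "012345"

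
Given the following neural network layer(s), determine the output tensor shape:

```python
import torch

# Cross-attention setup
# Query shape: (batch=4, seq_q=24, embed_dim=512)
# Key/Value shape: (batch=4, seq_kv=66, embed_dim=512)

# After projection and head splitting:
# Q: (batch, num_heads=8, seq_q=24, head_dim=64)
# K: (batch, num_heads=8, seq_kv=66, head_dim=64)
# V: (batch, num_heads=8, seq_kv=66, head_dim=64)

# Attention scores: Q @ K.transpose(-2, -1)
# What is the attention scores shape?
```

Input: (4, 24, 512) -> Output: (4, 8, 24, 66)

Answer: (4, 8, 24, 66)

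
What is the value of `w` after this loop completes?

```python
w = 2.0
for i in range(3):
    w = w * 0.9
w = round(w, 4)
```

Exponential decay: 2.0 * 0.9^3
`w` takes the values: 2.0 → 1.8 → 1.62 → 1.458

Answer: 1.458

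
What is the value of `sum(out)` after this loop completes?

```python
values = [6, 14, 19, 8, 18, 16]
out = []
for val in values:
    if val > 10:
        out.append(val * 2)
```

Sum of doubled values > 10
`out` takes the values: [] → [28] → [28, 38] → [28, 38, 36] → [28, 38, 36, 32]
So `sum(out)` = 134

Answer: 134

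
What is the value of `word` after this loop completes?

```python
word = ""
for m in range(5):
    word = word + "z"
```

Repeat 'z' 5 times
`word` takes the values: "" → "z" → "zz" → "zzz" → "zzzz" → "zzzzz"

Answer: "zzzzz"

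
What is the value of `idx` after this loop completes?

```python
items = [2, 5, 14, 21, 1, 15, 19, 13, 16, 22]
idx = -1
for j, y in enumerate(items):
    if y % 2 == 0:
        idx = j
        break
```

First even number index in [2, 5, 14, 21, 1, 15, 19, 13, 16, 22]
`idx` takes the values: -1 → 0

Answer: 0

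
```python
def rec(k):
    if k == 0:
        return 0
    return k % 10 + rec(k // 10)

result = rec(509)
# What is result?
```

Sum of digits of 509: 9 + 0 + 5 = 14

Answer: 14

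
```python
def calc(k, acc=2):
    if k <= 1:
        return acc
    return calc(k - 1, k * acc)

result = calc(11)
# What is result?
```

Accumulator trace (n, acc): (11, 2) -> (10, 22) -> (9, 220) -> (8, 1980) -> (7, 15840) -> (6, 110880) -> (5, 665280) -> (4, 3326400) -> (3, 13305600) -> (2, 39916800) -> (1, 79833600) -> return 79833600

Answer: 79833600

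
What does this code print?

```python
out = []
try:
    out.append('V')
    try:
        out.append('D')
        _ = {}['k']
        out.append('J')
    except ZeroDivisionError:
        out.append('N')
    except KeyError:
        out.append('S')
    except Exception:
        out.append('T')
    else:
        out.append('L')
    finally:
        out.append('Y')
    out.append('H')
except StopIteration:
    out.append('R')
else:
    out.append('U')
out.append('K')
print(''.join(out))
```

Execution trace: 'V' (try body) → 'D' (inner try body) → 'S' (inner except KeyError) → 'Y' (inner finally) → 'H' (try body, no exception) → 'U' (else) → 'K' (after the try/except). Output: VDSYHUK

Answer: VDSYHUK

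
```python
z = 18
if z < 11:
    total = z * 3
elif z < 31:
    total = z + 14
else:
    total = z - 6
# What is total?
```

Trace:
`z = 18` → z = 18
`if z < 11: ...` → z < 11 is False, z < 31 is True → total = 32
So total = 32

Answer: 32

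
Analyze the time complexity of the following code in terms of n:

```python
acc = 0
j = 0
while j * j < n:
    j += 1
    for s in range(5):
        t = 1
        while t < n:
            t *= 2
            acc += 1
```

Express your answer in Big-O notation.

Each loop level contributes: √n × 1 × log n. Multiplying the contributions gives O(√n log n).

Answer: O(√n log n)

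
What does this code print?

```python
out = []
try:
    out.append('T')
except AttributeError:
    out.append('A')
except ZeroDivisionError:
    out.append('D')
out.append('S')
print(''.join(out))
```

Execution trace: 'T' (try body, no exception) → 'S' (after the try/except). Output: TS

Answer: TS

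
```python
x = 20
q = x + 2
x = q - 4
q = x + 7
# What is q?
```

Trace:
`x = 20` → x = 20
`q = x + 2` → q = 22
`x = q - 4` → x = 18
`q = x + 7` → q = 25
So q = 25

Answer: 25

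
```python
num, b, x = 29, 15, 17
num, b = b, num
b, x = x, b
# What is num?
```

Trace:
`num, b, x = 29, 15, 17` → num = 29; b = 15; x = 17
`num, b = b, num` → num = 15; b = 29
`b, x = x, b` → b = 17; x = 29
So num = 15

Answer: 15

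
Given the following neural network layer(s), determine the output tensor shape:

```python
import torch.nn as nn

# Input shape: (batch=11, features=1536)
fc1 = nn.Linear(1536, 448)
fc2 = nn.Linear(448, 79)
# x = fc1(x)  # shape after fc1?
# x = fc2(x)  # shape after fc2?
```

Input: (11, 1536) -> after fc1: (11, 448) -> Output: (11, 79)

Answer: (11, 79)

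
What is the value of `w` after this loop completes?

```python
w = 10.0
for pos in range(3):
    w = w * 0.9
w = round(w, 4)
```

Exponential decay: 10.0 * 0.9^3
`w` takes the values: 10.0 → 9.0 → 8.1 → 7.29

Answer: 7.29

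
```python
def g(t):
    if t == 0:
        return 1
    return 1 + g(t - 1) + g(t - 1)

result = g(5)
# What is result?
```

g(t) = 1 + 2·g(t-1), g(0)=1. Closed form: (1+1)·2^5 - 1 = 63.

Answer: 63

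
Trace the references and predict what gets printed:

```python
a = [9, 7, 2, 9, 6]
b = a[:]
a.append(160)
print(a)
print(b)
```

Key concept: slice [:] creates copy.
Step by step:
`a = [9, 7, 2, 9, 6]` → a = [9, 7, 2, 9, 6]
`b = a[:]` → b = [9, 7, 2, 9, 6]
`a.append(160)` → a = [9, 7, 2, 9, 6, 160]
`print(a)` → prints [9, 7, 2, 9, 6, 160]
`print(b)` → prints [9, 7, 2, 9, 6]

Answer:
[9, 7, 2, 9, 6, 160]
[9, 7, 2, 9, 6]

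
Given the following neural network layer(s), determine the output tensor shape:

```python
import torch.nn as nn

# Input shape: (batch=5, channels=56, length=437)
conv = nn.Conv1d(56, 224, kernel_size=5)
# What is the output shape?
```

Input: (5, 56, 437) -> Output: (5, 224, 433)

Answer: (5, 224, 433)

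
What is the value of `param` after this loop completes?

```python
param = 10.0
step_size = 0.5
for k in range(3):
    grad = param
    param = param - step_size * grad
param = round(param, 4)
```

Gradient descent: w = 10.0 * (1 - 0.5)^3
`param` takes the values: 10.0 → 5.0 → 2.5 → 1.25

Answer: 1.25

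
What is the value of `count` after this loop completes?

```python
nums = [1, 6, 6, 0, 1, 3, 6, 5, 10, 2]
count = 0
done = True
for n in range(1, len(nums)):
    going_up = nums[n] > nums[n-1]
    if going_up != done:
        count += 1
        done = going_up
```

Count direction changes in [1, 6, 6, 0, 1, 3, 6, 5, 10, 2]
`count` takes the values: 0 → 1 → 2 → 3 → 4 → 5

Answer: 5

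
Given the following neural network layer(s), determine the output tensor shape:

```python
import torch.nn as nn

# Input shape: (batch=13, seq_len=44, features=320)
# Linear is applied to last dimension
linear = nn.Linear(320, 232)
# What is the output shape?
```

Input: (13, 44, 320) -> Output: (13, 44, 232)

Answer: (13, 44, 232)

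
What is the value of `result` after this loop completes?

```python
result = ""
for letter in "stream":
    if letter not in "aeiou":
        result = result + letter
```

Remove vowels from 'stream'
`result` takes the values: "" → "s" → "st" → "str" → "strm"

Answer: "strm"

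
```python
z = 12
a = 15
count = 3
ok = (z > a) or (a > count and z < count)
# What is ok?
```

Trace:
`z = 12` → z = 12
`a = 15` → a = 15
`count = 3` → count = 3
`ok = (z > a) or (a > count and z < count)` → ok = False
So ok = False

Answer: False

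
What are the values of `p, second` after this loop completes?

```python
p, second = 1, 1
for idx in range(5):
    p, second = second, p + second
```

Fibonacci: after 5 iterations
`p, second` takes the values: (1, 1) → (1, 2) → (2, 3) → (3, 5) → (5, 8) → (8, 13)

Answer: 8, 13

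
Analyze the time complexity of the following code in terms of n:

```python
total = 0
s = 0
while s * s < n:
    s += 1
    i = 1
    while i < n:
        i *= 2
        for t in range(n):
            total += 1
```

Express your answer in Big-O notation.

Each loop level contributes: √n × log n × n. Multiplying the contributions gives O(n√n log n).

Answer: O(n√n log n)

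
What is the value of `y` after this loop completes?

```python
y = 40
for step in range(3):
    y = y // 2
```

Halve 3 times: 40 // 2^3 = 5
`y` takes the values: 40 → 20 → 10 → 5

Answer: 5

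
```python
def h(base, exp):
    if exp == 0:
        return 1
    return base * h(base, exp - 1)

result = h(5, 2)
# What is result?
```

h(5, 2) = 5 * 5 = 25

Answer: 25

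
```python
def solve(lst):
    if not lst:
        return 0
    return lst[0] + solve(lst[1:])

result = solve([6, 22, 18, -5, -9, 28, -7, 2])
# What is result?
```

6 + 22 + 18 + (-5) + (-9) + 28 + (-7) + 2 + 0 = 55

Answer: 55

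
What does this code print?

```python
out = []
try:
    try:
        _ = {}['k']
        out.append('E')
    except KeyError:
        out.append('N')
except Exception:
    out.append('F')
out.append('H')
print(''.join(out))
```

Execution trace: 'N' (inner except KeyError) → 'H' (after the try/except). Output: NH

Answer: NH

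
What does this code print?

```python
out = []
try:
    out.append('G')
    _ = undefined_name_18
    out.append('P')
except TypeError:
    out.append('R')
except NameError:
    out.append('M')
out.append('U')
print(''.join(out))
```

Execution trace: 'G' (try body) → 'M' (except NameError) → 'U' (after the try/except). Output: GMU

Answer: GMU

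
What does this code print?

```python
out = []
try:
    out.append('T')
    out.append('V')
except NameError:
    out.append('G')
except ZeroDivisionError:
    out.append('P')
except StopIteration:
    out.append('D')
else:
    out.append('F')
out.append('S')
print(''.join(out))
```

Execution trace: 'T' (try body) → 'V' (try body, no exception) → 'F' (else) → 'S' (after the try/except). Output: TVFS

Answer: TVFS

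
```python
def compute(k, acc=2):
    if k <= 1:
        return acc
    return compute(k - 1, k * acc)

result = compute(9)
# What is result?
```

Accumulator trace (n, acc): (9, 2) -> (8, 18) -> (7, 144) -> (6, 1008) -> (5, 6048) -> (4, 30240) -> (3, 120960) -> (2, 362880) -> (1, 725760) -> return 725760

Answer: 725760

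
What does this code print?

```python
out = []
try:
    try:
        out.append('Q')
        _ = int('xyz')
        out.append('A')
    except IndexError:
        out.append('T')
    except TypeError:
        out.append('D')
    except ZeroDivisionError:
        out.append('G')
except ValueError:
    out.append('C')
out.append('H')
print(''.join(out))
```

Execution trace: 'Q' (try body) → 'C' (outer except ValueError) → 'H' (after the try/except). Output: QCH

Answer: QCH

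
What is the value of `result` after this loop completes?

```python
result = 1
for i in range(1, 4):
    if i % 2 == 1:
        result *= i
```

Product of odd numbers 1 to 3
`result` takes the values: 1 → 3

Answer: 3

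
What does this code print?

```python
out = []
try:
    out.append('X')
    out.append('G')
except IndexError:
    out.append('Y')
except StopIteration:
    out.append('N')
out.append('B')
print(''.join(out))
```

Execution trace: 'X' (try body) → 'G' (try body, no exception) → 'B' (after the try/except). Output: XGB

Answer: XGB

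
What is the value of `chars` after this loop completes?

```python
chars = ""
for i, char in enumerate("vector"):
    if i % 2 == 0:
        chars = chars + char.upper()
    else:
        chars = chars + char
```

Uppercase even positions in 'vector'
`chars` takes the values: "" → "V" → "Ve" → "VeC" → "VeCt" → "VeCtO" → "VeCtOr"

Answer: "VeCtOr"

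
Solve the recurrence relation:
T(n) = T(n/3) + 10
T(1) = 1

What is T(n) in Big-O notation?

Each step divides n by 3 and adds 10. After log_3(n) steps we reach T(1)=1. So T(n) = 10·log_3(n) + 1 = O(log n).

Answer: O(log n)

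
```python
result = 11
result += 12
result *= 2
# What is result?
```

Trace:
`result = 11` → result = 11
`result += 12` → result = 23
`result *= 2` → result = 46
So result = 46

Answer: 46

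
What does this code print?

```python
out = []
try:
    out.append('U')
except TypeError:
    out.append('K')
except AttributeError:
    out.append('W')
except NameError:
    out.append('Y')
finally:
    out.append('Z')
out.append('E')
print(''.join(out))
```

Execution trace: 'U' (try body, no exception) → 'Z' (finally) → 'E' (after the try/except). Output: UZE

Answer: UZE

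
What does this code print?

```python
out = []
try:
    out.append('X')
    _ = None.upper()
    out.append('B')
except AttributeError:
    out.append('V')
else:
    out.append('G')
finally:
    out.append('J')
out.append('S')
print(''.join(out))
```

Execution trace: 'X' (try body) → 'V' (except AttributeError) → 'J' (finally) → 'S' (after the try/except). Output: XVJS

Answer: XVJS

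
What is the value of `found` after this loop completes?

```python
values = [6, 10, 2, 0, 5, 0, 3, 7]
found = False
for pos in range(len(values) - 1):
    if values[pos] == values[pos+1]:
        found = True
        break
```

Check consecutive duplicates in [6, 10, 2, 0, 5, 0, 3, 7]
`found` takes the values: False

Answer: False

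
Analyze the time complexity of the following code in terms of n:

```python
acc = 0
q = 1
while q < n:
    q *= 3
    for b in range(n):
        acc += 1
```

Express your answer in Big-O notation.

Each loop level contributes: log n × n. Multiplying the contributions gives O(n log n).

Answer: O(n log n)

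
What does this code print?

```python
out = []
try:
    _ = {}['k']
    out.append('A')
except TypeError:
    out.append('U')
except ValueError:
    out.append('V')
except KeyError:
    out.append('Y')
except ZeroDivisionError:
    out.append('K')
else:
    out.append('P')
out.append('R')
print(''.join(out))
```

Execution trace: 'Y' (except KeyError) → 'R' (after the try/except). Output: YR

Answer: YR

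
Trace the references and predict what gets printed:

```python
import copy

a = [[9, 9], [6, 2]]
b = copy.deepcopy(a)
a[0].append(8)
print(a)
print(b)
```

Key concept: deep copy is fully independent.
Step by step:
`a = [[9, 9], [6, 2]]` → a = [[9, 9], [6, 2]]
`b = copy.deepcopy(a)` → b = [[9, 9], [6, 2]]
`a[0].append(8)` → a = [[9, 9, 8], [6, 2]]
`print(a)` → prints [[9, 9, 8], [6, 2]]
`print(b)` → prints [[9, 9], [6, 2]]

Answer:
[[9, 9, 8], [6, 2]]
[[9, 9], [6, 2]]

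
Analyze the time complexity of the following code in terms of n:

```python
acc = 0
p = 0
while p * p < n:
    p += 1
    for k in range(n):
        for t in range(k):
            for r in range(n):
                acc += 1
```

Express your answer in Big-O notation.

Each loop level contributes: √n × n × n × n. Multiplying the contributions gives O(n^3√n).

Answer: O(n^3√n)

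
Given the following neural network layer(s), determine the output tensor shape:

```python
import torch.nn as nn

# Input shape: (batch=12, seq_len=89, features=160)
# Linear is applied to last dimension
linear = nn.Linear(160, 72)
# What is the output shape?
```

Input: (12, 89, 160) -> Output: (12, 89, 72)

Answer: (12, 89, 72)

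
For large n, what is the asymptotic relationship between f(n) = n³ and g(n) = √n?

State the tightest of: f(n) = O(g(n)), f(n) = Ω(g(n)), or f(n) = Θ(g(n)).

n³ vs √n: f(n) = Ω(g(n)) but not O(g(n)) — n³ grows strictly faster than √n.

Answer: f(n) = Ω(g(n)) but not O(g(n)) — n³ grows strictly faster than √n.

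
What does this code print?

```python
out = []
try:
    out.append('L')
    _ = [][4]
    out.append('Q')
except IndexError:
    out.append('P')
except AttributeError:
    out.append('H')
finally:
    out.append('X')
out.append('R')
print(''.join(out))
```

Execution trace: 'L' (try body) → 'P' (except IndexError) → 'X' (finally) → 'R' (after the try/except). Output: LPXR

Answer: LPXR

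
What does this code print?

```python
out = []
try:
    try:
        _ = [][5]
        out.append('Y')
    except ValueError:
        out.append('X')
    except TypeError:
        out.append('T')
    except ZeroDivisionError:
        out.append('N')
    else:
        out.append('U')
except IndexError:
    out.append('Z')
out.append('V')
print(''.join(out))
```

Execution trace: 'Z' (outer except IndexError) → 'V' (after the try/except). Output: ZV

Answer: ZV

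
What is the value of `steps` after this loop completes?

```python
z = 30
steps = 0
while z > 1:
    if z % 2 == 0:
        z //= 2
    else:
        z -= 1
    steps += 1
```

Steps to reduce 30 to 1
`steps` takes the values: 0 → 1 → 2 → 3 → 4 → 5 → 6 → 7

Answer: 7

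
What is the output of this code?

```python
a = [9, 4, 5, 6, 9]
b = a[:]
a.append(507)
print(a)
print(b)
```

Key concept: slice [:] creates copy.
Step by step:
`a = [9, 4, 5, 6, 9]` → a = [9, 4, 5, 6, 9]
`b = a[:]` → b = [9, 4, 5, 6, 9]
`a.append(507)` → a = [9, 4, 5, 6, 9, 507]
`print(a)` → prints [9, 4, 5, 6, 9, 507]
`print(b)` → prints [9, 4, 5, 6, 9]

Answer:
[9, 4, 5, 6, 9, 507]
[9, 4, 5, 6, 9]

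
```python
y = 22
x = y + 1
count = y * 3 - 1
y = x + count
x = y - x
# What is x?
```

Trace:
`y = 22` → y = 22
`x = y + 1` → x = 23
`count = y * 3 - 1` → count = 65
`y = x + count` → y = 88
`x = y - x` → x = 65
So x = 65

Answer: 65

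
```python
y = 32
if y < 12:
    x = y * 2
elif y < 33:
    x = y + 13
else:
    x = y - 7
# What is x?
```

Trace:
`y = 32` → y = 32
`if y < 12: ...` → y < 12 is False, y < 33 is True → x = 45
So x = 45

Answer: 45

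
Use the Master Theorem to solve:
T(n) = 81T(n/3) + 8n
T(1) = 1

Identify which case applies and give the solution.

a=81, b=3, f(n)=8n. log_3(81) = 4. Since c=1 < 4, Case 1 applies: T(n) = Θ(n^log_b(a)) = O(n^4).

Answer: O(n^4) - Case 1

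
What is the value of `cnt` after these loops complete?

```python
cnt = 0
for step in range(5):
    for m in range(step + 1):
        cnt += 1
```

Triangle: 1 + 2 + ... + 5
`cnt` takes the values: 0 → 1 → 2 → 3 → 4 → 5 → 6 → 7 → 8 → 9 → 10 → 11 → 12 → 13 → 14 → 15

Answer: 15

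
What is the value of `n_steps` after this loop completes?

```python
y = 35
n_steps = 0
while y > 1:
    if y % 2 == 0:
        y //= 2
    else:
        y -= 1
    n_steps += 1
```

Steps to reduce 35 to 1
`n_steps` takes the values: 0 → 1 → 2 → 3 → 4 → 5 → 6 → 7

Answer: 7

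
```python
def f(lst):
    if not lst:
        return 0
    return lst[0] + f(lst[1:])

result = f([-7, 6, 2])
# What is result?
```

(-7) + 6 + 2 + 0 = 1

Answer: 1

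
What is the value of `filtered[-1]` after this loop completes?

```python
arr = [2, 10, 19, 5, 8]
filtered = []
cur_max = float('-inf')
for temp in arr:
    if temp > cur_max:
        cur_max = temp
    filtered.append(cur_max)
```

Running max ends at 19
`filtered` takes the values: [] → [2] → [2, 10] → [2, 10, 19] → [2, 10, 19, 19] → [2, 10, 19, 19, 19]
So `filtered[-1]` = 19

Answer: 19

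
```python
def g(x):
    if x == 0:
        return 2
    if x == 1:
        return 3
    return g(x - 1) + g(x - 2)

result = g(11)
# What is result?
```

Build up from base cases: g(0)=2, g(1)=3, g(2)=5, g(3)=8, g(4)=13, g(5)=21, g(6)=34, ..., g(11)=377

Answer: 377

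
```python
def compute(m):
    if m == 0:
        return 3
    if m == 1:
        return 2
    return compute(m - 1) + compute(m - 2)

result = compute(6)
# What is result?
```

Build up from base cases: compute(0)=3, compute(1)=2, compute(2)=5, compute(3)=7, compute(4)=12, compute(5)=19, compute(6)=31

Answer: 31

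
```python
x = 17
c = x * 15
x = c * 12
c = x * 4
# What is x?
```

Trace:
`x = 17` → x = 17
`c = x * 15` → c = 255
`x = c * 12` → x = 3060
`c = x * 4` → c = 12240
So x = 3060

Answer: 3060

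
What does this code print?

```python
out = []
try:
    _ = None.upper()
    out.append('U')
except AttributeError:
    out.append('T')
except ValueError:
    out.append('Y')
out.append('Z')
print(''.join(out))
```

Execution trace: 'T' (except AttributeError) → 'Z' (after the try/except). Output: TZ

Answer: TZ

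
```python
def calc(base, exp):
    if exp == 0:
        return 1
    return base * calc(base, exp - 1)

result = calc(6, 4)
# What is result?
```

calc(6, 4) = 6 * 6 * 6 * 6 = 1296

Answer: 1296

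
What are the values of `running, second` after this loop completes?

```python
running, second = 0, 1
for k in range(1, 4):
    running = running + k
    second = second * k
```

Sum and factorial of 1 to 3
`running, second` takes the values: (0, 1) → (1, 1) → (3, 1) → (3, 2) → (6, 2) → (6, 6)

Answer: 6, 6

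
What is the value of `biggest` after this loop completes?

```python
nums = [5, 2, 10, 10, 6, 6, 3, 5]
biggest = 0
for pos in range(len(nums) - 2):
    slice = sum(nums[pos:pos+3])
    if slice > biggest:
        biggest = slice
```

Max sum of 3-element window in [5, 2, 10, 10, 6, 6, 3, 5]
`biggest` takes the values: 0 → 17 → 22 → 26

Answer: 26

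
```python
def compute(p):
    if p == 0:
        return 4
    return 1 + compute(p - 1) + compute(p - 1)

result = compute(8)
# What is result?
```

compute(p) = 1 + 2·compute(p-1), compute(0)=4. Closed form: (4+1)·2^8 - 1 = 1279.

Answer: 1279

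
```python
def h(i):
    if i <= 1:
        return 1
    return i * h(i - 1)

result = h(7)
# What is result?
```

h(7) = 7 * 6 * 5 * 4 * 3 * 2 * 1 = 5040

Answer: 5040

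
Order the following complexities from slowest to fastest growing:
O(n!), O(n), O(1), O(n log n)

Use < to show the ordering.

Ordered by growth rate: O(1) < O(n) < O(n log n) < O(n!)

Answer: O(1) < O(n) < O(n log n) < O(n!)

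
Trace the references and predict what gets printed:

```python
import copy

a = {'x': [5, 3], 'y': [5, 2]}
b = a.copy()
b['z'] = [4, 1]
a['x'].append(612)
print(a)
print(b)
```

Key concept: shallow copy of dict with mutable values.
Step by step:
`a = {'x': [5, 3], 'y': [5, 2]}` → a = {'x': [5, 3], 'y': [5, 2]}
`b = a.copy()` → b = {'x': [5, 3], 'y': [5, 2]}
`b['z'] = [4, 1]` → b = {'x': [5, 3], 'y': [5, 2], 'z': [4, 1]}
`a['x'].append(612)` → a = {'x': [5, 3, 612], 'y': [5, 2]}; b = {'x': [5, 3, 612], 'y': [5, 2], 'z': [4, 1]}
`print(a)` → prints {'x': [5, 3, 612], 'y': [5, 2]}
`print(b)` → prints {'x': [5, 3, 612], 'y': [5, 2], 'z': [4, 1]}

Answer:
{'x': [5, 3, 612], 'y': [5, 2]}
{'x': [5, 3, 612], 'y': [5, 2], 'z': [4, 1]}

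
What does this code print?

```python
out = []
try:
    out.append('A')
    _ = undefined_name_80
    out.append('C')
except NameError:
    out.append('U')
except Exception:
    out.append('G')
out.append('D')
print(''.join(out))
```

Execution trace: 'A' (try body) → 'U' (except NameError) → 'D' (after the try/except). Output: AUD

Answer: AUD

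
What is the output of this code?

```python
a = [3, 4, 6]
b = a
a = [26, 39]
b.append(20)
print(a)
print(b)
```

Key concept: rebinding vs mutation: a is rebound to a new list, b still points at the original.
Step by step:
`a = [3, 4, 6]` → a = [3, 4, 6]
`b = a` → b = [3, 4, 6] (same object as a)
`a = [26, 39]` → a = [26, 39]
`b.append(20)` → b = [3, 4, 6, 20]
`print(a)` → prints [26, 39]
`print(b)` → prints [3, 4, 6, 20]

Answer:
[26, 39]
[3, 4, 6, 20]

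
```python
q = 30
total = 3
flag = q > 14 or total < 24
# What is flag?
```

Trace:
`q = 30` → q = 30
`total = 3` → total = 3
`flag = q > 14 or total < 24` → flag = True
So flag = True

Answer: True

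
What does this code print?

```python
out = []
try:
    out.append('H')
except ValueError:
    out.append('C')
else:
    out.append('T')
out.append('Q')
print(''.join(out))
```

Execution trace: 'H' (try body, no exception) → 'T' (else) → 'Q' (after the try/except). Output: HTQ

Answer: HTQ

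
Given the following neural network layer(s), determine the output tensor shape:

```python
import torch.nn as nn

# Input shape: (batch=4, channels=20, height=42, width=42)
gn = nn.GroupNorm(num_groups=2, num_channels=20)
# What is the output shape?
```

Input: (4, 20, 42, 42) -> Output: (4, 20, 42, 42)

Answer: (4, 20, 42, 42)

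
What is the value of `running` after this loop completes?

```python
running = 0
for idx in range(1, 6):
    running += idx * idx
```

Sum of squares 1² to 5² = 55
`running` takes the values: 0 → 1 → 5 → 14 → 30 → 55

Answer: 55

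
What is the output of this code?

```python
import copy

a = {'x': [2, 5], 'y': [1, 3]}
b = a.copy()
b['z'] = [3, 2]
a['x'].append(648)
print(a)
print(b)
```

Key concept: shallow copy of dict with mutable values.
Step by step:
`a = {'x': [2, 5], 'y': [1, 3]}` → a = {'x': [2, 5], 'y': [1, 3]}
`b = a.copy()` → b = {'x': [2, 5], 'y': [1, 3]}
`b['z'] = [3, 2]` → b = {'x': [2, 5], 'y': [1, 3], 'z': [3, 2]}
`a['x'].append(648)` → a = {'x': [2, 5, 648], 'y': [1, 3]}; b = {'x': [2, 5, 648], 'y': [1, 3], 'z': [3, 2]}
`print(a)` → prints {'x': [2, 5, 648], 'y': [1, 3]}
`print(b)` → prints {'x': [2, 5, 648], 'y': [1, 3], 'z': [3, 2]}

Answer:
{'x': [2, 5, 648], 'y': [1, 3]}
{'x': [2, 5, 648], 'y': [1, 3], 'z': [3, 2]}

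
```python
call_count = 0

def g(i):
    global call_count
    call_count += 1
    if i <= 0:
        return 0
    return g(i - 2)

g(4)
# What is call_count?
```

Linear recursion stepping by 2: 3 calls from i=4 down to ≤0.

Answer: 3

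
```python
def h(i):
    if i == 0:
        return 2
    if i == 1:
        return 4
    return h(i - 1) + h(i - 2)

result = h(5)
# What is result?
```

Build up from base cases: h(0)=2, h(1)=4, h(2)=6, h(3)=10, h(4)=16, h(5)=26

Answer: 26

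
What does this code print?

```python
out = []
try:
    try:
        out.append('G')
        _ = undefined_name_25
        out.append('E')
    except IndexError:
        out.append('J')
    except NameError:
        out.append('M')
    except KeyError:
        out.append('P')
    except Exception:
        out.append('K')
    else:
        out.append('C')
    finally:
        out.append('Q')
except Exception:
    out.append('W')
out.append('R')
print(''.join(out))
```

Execution trace: 'G' (inner try body) → 'M' (inner except NameError) → 'Q' (inner finally) → 'R' (after the try/except). Output: GMQR

Answer: GMQR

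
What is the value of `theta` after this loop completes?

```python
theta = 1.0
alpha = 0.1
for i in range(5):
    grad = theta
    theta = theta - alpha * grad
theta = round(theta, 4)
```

Gradient descent: w = 1.0 * (1 - 0.1)^5
`theta` takes the values: 1.0 → 0.9 → 0.81 → 0.729 → 0.6561 → 0.59049 → 0.5905

Answer: 0.5905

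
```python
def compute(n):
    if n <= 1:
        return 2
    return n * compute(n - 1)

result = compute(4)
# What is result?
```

compute(4) = 4 * 3 * 2 * 2 = 48

Answer: 48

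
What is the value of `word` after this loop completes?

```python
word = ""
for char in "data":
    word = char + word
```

Reverse 'data'
`word` takes the values: "" → "d" → "ad" → "tad" → "atad"

Answer: "atad"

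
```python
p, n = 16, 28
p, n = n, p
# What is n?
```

Trace:
`p, n = 16, 28` → p = 16; n = 28
`p, n = n, p` → p = 28; n = 16
So n = 16

Answer: 16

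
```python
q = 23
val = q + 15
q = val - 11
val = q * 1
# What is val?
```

Trace:
`q = 23` → q = 23
`val = q + 15` → val = 38
`q = val - 11` → q = 27
`val = q * 1` → val = 27
So val = 27

Answer: 27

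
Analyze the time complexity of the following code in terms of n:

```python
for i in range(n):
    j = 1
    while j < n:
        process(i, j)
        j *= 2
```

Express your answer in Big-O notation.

This is Linear outer loop, logarithmic inner loop. Time complexity: O(n log n).

Answer: O(n log n)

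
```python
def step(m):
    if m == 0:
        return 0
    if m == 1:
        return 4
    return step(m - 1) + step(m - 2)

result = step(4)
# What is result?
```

Build up from base cases: step(0)=0, step(1)=4, step(2)=4, step(3)=8, step(4)=12

Answer: 12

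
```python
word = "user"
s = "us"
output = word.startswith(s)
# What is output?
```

Trace:
`word = "user"` → word = 'user'
`s = "us"` → s = 'us'
`output = word.startswith(s)` → output = True
So output = True

Answer: True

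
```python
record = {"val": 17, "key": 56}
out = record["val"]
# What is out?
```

Trace:
`record = {"val": 17, "key": 56}` → record = {'val': 17, 'key': 56}
`out = record["val"]` → out = 17
So out = 17

Answer: 17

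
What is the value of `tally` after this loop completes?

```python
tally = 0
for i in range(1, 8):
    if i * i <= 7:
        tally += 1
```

Count numbers where i² ≤ 7
`tally` takes the values: 0 → 1 → 2

Answer: 2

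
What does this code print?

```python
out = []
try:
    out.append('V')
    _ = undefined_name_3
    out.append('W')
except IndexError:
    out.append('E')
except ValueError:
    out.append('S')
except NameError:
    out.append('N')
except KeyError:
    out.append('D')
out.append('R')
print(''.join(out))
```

Execution trace: 'V' (try body) → 'N' (except NameError) → 'R' (after the try/except). Output: VNR

Answer: VNR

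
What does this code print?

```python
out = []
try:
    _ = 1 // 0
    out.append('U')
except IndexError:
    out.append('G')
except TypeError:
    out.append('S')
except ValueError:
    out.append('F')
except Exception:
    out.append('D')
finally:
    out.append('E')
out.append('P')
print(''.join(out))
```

Execution trace: 'D' (except Exception) → 'E' (finally) → 'P' (after the try/except). Output: DEP

Answer: DEP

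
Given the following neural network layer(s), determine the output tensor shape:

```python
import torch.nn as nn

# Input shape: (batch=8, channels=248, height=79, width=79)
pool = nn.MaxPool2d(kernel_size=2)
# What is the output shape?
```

Input: (8, 248, 79, 79) -> Output: (8, 248, 39, 39)

Answer: (8, 248, 39, 39)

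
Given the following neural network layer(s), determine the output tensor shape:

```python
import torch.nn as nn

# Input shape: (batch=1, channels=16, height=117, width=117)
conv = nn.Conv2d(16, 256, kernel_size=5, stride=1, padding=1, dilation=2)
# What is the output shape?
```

Input: (1, 16, 117, 117) -> Output: (1, 256, 111, 111)

Answer: (1, 256, 111, 111)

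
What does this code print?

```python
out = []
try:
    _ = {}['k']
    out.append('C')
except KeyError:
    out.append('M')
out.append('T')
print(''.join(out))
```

Execution trace: 'M' (except KeyError) → 'T' (after the try/except). Output: MT

Answer: MT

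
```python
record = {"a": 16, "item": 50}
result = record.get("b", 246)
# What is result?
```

Trace:
`record = {"a": 16, "item": 50}` → record = {'a': 16, 'item': 50}
`result = record.get("b", 246)` → result = 246
So result = 246

Answer: 246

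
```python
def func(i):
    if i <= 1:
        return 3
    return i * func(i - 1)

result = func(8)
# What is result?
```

func(8) = 8 * 7 * 6 * 5 * 4 * 3 * 2 * 3 = 120960

Answer: 120960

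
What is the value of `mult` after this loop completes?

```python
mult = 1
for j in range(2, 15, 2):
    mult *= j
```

Product of even numbers 2 to 14
`mult` takes the values: 1 → 2 → 8 → 48 → 384 → 3840 → 46080 → 645120

Answer: 645120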